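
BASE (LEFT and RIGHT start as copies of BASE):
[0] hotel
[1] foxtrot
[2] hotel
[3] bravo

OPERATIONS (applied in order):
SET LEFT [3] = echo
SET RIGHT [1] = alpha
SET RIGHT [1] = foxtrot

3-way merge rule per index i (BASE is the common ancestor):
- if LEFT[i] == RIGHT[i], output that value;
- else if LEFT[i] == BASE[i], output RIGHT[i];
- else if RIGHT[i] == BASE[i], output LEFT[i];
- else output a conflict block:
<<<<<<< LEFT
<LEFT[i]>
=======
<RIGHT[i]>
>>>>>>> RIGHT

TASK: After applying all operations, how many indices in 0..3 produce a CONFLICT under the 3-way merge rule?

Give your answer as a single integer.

Final LEFT:  [hotel, foxtrot, hotel, echo]
Final RIGHT: [hotel, foxtrot, hotel, bravo]
i=0: L=hotel R=hotel -> agree -> hotel
i=1: L=foxtrot R=foxtrot -> agree -> foxtrot
i=2: L=hotel R=hotel -> agree -> hotel
i=3: L=echo, R=bravo=BASE -> take LEFT -> echo
Conflict count: 0

Answer: 0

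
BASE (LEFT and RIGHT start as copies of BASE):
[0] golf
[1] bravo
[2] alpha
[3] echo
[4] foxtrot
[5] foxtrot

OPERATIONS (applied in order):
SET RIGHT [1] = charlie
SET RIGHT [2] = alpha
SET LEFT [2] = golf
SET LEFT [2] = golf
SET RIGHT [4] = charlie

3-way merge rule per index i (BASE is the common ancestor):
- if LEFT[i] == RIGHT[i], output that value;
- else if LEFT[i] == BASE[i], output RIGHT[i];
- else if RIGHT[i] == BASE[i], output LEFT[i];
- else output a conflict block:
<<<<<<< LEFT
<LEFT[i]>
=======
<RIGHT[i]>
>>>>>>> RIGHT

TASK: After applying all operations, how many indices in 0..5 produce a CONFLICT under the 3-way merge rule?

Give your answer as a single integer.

Answer: 0

Derivation:
Final LEFT:  [golf, bravo, golf, echo, foxtrot, foxtrot]
Final RIGHT: [golf, charlie, alpha, echo, charlie, foxtrot]
i=0: L=golf R=golf -> agree -> golf
i=1: L=bravo=BASE, R=charlie -> take RIGHT -> charlie
i=2: L=golf, R=alpha=BASE -> take LEFT -> golf
i=3: L=echo R=echo -> agree -> echo
i=4: L=foxtrot=BASE, R=charlie -> take RIGHT -> charlie
i=5: L=foxtrot R=foxtrot -> agree -> foxtrot
Conflict count: 0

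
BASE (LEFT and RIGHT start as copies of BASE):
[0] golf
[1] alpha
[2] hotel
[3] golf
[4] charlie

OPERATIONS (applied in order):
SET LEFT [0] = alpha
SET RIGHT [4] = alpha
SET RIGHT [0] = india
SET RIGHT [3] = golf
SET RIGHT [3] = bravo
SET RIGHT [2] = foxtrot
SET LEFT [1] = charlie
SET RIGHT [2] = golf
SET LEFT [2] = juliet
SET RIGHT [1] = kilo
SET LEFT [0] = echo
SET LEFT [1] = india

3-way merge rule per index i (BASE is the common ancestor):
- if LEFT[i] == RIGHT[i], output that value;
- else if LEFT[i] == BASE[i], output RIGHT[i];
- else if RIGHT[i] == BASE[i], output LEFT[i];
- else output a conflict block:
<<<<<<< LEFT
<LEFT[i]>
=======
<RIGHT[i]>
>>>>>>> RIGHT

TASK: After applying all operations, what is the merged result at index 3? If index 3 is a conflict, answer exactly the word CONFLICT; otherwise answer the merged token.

Answer: bravo

Derivation:
Final LEFT:  [echo, india, juliet, golf, charlie]
Final RIGHT: [india, kilo, golf, bravo, alpha]
i=0: BASE=golf L=echo R=india all differ -> CONFLICT
i=1: BASE=alpha L=india R=kilo all differ -> CONFLICT
i=2: BASE=hotel L=juliet R=golf all differ -> CONFLICT
i=3: L=golf=BASE, R=bravo -> take RIGHT -> bravo
i=4: L=charlie=BASE, R=alpha -> take RIGHT -> alpha
Index 3 -> bravo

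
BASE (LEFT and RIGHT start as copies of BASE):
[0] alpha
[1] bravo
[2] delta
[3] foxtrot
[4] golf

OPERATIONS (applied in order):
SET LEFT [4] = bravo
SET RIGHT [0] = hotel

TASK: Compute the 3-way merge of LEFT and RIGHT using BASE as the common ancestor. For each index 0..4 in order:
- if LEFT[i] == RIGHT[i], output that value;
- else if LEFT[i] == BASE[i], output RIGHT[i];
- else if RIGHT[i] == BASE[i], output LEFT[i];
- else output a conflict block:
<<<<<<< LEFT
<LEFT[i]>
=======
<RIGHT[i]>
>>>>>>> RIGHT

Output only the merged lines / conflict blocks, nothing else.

Answer: hotel
bravo
delta
foxtrot
bravo

Derivation:
Final LEFT:  [alpha, bravo, delta, foxtrot, bravo]
Final RIGHT: [hotel, bravo, delta, foxtrot, golf]
i=0: L=alpha=BASE, R=hotel -> take RIGHT -> hotel
i=1: L=bravo R=bravo -> agree -> bravo
i=2: L=delta R=delta -> agree -> delta
i=3: L=foxtrot R=foxtrot -> agree -> foxtrot
i=4: L=bravo, R=golf=BASE -> take LEFT -> bravo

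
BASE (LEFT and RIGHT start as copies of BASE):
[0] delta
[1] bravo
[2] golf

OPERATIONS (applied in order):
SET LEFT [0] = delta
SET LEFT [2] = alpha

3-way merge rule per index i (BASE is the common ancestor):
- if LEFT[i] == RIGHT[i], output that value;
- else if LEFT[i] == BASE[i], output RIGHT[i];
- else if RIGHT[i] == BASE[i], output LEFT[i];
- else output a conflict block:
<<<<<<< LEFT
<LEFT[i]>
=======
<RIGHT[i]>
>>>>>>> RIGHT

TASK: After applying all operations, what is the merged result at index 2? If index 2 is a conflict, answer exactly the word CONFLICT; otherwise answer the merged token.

Answer: alpha

Derivation:
Final LEFT:  [delta, bravo, alpha]
Final RIGHT: [delta, bravo, golf]
i=0: L=delta R=delta -> agree -> delta
i=1: L=bravo R=bravo -> agree -> bravo
i=2: L=alpha, R=golf=BASE -> take LEFT -> alpha
Index 2 -> alpha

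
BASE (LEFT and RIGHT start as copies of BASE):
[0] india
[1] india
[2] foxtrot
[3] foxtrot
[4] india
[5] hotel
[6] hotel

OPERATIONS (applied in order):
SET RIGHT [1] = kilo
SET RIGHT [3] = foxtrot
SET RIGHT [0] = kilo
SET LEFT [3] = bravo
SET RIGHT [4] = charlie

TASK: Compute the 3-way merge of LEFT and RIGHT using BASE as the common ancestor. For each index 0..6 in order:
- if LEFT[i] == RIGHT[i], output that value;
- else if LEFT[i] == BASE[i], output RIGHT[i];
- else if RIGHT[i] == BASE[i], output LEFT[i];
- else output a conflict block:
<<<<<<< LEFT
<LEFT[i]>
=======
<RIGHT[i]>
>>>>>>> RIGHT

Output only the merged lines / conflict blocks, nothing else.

Final LEFT:  [india, india, foxtrot, bravo, india, hotel, hotel]
Final RIGHT: [kilo, kilo, foxtrot, foxtrot, charlie, hotel, hotel]
i=0: L=india=BASE, R=kilo -> take RIGHT -> kilo
i=1: L=india=BASE, R=kilo -> take RIGHT -> kilo
i=2: L=foxtrot R=foxtrot -> agree -> foxtrot
i=3: L=bravo, R=foxtrot=BASE -> take LEFT -> bravo
i=4: L=india=BASE, R=charlie -> take RIGHT -> charlie
i=5: L=hotel R=hotel -> agree -> hotel
i=6: L=hotel R=hotel -> agree -> hotel

Answer: kilo
kilo
foxtrot
bravo
charlie
hotel
hotel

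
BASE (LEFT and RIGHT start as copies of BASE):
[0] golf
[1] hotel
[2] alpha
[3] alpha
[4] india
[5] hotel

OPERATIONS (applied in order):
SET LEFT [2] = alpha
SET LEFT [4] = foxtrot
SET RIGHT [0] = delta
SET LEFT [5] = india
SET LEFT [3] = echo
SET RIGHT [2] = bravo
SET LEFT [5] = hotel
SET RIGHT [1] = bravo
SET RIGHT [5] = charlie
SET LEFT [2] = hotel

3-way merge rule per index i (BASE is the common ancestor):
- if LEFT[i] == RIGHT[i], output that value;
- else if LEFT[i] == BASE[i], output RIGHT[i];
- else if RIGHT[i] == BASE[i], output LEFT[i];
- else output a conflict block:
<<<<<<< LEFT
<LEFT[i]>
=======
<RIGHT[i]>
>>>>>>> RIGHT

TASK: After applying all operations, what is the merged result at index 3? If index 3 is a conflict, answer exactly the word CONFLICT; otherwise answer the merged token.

Answer: echo

Derivation:
Final LEFT:  [golf, hotel, hotel, echo, foxtrot, hotel]
Final RIGHT: [delta, bravo, bravo, alpha, india, charlie]
i=0: L=golf=BASE, R=delta -> take RIGHT -> delta
i=1: L=hotel=BASE, R=bravo -> take RIGHT -> bravo
i=2: BASE=alpha L=hotel R=bravo all differ -> CONFLICT
i=3: L=echo, R=alpha=BASE -> take LEFT -> echo
i=4: L=foxtrot, R=india=BASE -> take LEFT -> foxtrot
i=5: L=hotel=BASE, R=charlie -> take RIGHT -> charlie
Index 3 -> echo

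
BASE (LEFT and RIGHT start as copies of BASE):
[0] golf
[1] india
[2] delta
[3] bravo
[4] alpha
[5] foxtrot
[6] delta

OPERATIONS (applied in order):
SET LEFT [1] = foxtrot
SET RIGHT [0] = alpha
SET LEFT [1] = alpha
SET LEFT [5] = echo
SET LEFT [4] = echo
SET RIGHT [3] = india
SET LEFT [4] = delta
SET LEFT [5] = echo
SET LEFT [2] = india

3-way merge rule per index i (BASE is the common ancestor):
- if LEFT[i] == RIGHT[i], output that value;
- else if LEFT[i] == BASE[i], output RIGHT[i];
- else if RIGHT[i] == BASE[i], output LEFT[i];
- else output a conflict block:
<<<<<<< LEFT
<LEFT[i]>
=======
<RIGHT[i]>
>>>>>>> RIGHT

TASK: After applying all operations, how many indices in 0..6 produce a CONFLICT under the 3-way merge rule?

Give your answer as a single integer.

Answer: 0

Derivation:
Final LEFT:  [golf, alpha, india, bravo, delta, echo, delta]
Final RIGHT: [alpha, india, delta, india, alpha, foxtrot, delta]
i=0: L=golf=BASE, R=alpha -> take RIGHT -> alpha
i=1: L=alpha, R=india=BASE -> take LEFT -> alpha
i=2: L=india, R=delta=BASE -> take LEFT -> india
i=3: L=bravo=BASE, R=india -> take RIGHT -> india
i=4: L=delta, R=alpha=BASE -> take LEFT -> delta
i=5: L=echo, R=foxtrot=BASE -> take LEFT -> echo
i=6: L=delta R=delta -> agree -> delta
Conflict count: 0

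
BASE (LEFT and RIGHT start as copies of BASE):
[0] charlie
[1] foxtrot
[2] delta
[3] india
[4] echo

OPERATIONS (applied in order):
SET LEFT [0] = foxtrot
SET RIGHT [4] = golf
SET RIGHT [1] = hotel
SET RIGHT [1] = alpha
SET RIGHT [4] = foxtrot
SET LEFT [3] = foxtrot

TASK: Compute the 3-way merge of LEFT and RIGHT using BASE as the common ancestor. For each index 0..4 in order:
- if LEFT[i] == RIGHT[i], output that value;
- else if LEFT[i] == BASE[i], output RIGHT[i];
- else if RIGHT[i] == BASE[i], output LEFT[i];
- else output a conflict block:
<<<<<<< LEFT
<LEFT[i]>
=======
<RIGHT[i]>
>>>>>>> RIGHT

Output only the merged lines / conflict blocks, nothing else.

Answer: foxtrot
alpha
delta
foxtrot
foxtrot

Derivation:
Final LEFT:  [foxtrot, foxtrot, delta, foxtrot, echo]
Final RIGHT: [charlie, alpha, delta, india, foxtrot]
i=0: L=foxtrot, R=charlie=BASE -> take LEFT -> foxtrot
i=1: L=foxtrot=BASE, R=alpha -> take RIGHT -> alpha
i=2: L=delta R=delta -> agree -> delta
i=3: L=foxtrot, R=india=BASE -> take LEFT -> foxtrot
i=4: L=echo=BASE, R=foxtrot -> take RIGHT -> foxtrot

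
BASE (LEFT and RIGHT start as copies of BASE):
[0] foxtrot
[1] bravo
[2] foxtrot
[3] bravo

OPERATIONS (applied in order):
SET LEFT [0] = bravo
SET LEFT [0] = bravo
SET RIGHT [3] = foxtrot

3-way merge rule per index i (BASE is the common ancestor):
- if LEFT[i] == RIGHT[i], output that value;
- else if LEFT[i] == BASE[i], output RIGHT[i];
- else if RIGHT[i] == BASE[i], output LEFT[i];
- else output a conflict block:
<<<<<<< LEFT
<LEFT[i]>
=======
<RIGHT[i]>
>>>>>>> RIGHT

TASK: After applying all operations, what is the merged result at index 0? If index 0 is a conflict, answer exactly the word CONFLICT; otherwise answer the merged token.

Answer: bravo

Derivation:
Final LEFT:  [bravo, bravo, foxtrot, bravo]
Final RIGHT: [foxtrot, bravo, foxtrot, foxtrot]
i=0: L=bravo, R=foxtrot=BASE -> take LEFT -> bravo
i=1: L=bravo R=bravo -> agree -> bravo
i=2: L=foxtrot R=foxtrot -> agree -> foxtrot
i=3: L=bravo=BASE, R=foxtrot -> take RIGHT -> foxtrot
Index 0 -> bravo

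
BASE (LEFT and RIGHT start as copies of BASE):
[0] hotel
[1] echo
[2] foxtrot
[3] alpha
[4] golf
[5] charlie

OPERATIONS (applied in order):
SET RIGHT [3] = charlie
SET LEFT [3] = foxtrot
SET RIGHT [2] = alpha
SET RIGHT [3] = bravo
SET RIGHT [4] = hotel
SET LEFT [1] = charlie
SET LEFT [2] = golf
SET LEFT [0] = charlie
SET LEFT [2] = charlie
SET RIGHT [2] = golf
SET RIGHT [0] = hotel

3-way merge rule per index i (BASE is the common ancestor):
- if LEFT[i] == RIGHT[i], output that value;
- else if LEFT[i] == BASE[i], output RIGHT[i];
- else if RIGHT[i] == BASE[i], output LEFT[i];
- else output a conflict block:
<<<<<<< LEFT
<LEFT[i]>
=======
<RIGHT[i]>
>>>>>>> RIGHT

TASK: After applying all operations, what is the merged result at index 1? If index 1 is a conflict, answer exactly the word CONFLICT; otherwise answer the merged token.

Final LEFT:  [charlie, charlie, charlie, foxtrot, golf, charlie]
Final RIGHT: [hotel, echo, golf, bravo, hotel, charlie]
i=0: L=charlie, R=hotel=BASE -> take LEFT -> charlie
i=1: L=charlie, R=echo=BASE -> take LEFT -> charlie
i=2: BASE=foxtrot L=charlie R=golf all differ -> CONFLICT
i=3: BASE=alpha L=foxtrot R=bravo all differ -> CONFLICT
i=4: L=golf=BASE, R=hotel -> take RIGHT -> hotel
i=5: L=charlie R=charlie -> agree -> charlie
Index 1 -> charlie

Answer: charlie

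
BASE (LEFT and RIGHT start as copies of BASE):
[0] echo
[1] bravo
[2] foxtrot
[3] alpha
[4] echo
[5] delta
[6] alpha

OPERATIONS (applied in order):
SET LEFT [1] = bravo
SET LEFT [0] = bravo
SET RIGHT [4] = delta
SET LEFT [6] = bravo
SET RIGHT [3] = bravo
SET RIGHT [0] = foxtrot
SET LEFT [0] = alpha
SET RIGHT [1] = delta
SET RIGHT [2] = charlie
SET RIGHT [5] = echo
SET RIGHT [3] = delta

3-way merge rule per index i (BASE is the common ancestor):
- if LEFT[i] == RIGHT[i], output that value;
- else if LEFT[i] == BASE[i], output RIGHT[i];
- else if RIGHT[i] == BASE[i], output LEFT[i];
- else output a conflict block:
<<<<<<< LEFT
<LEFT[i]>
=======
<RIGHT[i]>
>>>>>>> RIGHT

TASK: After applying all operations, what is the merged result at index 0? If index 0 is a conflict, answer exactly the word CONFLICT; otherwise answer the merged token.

Final LEFT:  [alpha, bravo, foxtrot, alpha, echo, delta, bravo]
Final RIGHT: [foxtrot, delta, charlie, delta, delta, echo, alpha]
i=0: BASE=echo L=alpha R=foxtrot all differ -> CONFLICT
i=1: L=bravo=BASE, R=delta -> take RIGHT -> delta
i=2: L=foxtrot=BASE, R=charlie -> take RIGHT -> charlie
i=3: L=alpha=BASE, R=delta -> take RIGHT -> delta
i=4: L=echo=BASE, R=delta -> take RIGHT -> delta
i=5: L=delta=BASE, R=echo -> take RIGHT -> echo
i=6: L=bravo, R=alpha=BASE -> take LEFT -> bravo
Index 0 -> CONFLICT

Answer: CONFLICT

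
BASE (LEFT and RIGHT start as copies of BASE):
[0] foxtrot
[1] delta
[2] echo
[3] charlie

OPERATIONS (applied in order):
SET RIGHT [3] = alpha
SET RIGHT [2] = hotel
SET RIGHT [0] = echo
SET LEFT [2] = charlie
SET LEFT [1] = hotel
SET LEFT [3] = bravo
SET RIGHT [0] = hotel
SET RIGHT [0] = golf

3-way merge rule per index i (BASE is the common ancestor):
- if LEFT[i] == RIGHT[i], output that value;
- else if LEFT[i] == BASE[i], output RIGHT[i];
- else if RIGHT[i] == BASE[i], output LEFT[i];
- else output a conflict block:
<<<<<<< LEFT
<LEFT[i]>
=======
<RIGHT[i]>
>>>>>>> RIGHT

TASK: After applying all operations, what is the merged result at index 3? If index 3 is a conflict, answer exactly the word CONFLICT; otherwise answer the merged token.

Answer: CONFLICT

Derivation:
Final LEFT:  [foxtrot, hotel, charlie, bravo]
Final RIGHT: [golf, delta, hotel, alpha]
i=0: L=foxtrot=BASE, R=golf -> take RIGHT -> golf
i=1: L=hotel, R=delta=BASE -> take LEFT -> hotel
i=2: BASE=echo L=charlie R=hotel all differ -> CONFLICT
i=3: BASE=charlie L=bravo R=alpha all differ -> CONFLICT
Index 3 -> CONFLICT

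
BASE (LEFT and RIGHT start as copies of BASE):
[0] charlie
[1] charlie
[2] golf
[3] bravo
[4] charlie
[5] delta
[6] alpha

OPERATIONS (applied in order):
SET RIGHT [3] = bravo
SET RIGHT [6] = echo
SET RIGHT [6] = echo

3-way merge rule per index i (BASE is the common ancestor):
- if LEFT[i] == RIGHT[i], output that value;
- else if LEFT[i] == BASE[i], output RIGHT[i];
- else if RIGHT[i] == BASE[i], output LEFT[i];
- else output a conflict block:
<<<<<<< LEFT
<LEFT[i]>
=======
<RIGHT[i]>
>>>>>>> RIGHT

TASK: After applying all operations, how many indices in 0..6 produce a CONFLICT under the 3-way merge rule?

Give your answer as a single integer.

Final LEFT:  [charlie, charlie, golf, bravo, charlie, delta, alpha]
Final RIGHT: [charlie, charlie, golf, bravo, charlie, delta, echo]
i=0: L=charlie R=charlie -> agree -> charlie
i=1: L=charlie R=charlie -> agree -> charlie
i=2: L=golf R=golf -> agree -> golf
i=3: L=bravo R=bravo -> agree -> bravo
i=4: L=charlie R=charlie -> agree -> charlie
i=5: L=delta R=delta -> agree -> delta
i=6: L=alpha=BASE, R=echo -> take RIGHT -> echo
Conflict count: 0

Answer: 0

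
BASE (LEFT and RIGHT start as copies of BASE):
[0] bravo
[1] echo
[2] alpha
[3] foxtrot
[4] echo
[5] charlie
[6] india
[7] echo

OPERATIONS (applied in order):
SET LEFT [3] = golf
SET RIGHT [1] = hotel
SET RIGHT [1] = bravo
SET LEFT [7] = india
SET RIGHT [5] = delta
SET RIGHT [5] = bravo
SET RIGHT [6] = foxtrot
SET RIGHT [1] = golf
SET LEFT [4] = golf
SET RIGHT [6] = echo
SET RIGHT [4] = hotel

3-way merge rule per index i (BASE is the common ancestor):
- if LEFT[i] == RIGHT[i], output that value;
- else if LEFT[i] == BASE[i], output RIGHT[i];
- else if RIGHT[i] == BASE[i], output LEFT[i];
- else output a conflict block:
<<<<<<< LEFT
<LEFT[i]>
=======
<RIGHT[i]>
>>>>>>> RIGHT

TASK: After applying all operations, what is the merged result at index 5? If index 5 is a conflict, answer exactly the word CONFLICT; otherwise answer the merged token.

Answer: bravo

Derivation:
Final LEFT:  [bravo, echo, alpha, golf, golf, charlie, india, india]
Final RIGHT: [bravo, golf, alpha, foxtrot, hotel, bravo, echo, echo]
i=0: L=bravo R=bravo -> agree -> bravo
i=1: L=echo=BASE, R=golf -> take RIGHT -> golf
i=2: L=alpha R=alpha -> agree -> alpha
i=3: L=golf, R=foxtrot=BASE -> take LEFT -> golf
i=4: BASE=echo L=golf R=hotel all differ -> CONFLICT
i=5: L=charlie=BASE, R=bravo -> take RIGHT -> bravo
i=6: L=india=BASE, R=echo -> take RIGHT -> echo
i=7: L=india, R=echo=BASE -> take LEFT -> india
Index 5 -> bravo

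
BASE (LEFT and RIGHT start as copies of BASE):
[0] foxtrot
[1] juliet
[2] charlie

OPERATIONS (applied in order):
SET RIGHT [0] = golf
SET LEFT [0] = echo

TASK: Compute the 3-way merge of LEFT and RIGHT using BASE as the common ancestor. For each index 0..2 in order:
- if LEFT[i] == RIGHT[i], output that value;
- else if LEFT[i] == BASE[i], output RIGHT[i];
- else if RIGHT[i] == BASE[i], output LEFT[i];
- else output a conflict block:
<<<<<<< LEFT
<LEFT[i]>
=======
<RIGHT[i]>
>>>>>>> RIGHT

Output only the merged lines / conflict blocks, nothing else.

Answer: <<<<<<< LEFT
echo
=======
golf
>>>>>>> RIGHT
juliet
charlie

Derivation:
Final LEFT:  [echo, juliet, charlie]
Final RIGHT: [golf, juliet, charlie]
i=0: BASE=foxtrot L=echo R=golf all differ -> CONFLICT
i=1: L=juliet R=juliet -> agree -> juliet
i=2: L=charlie R=charlie -> agree -> charlie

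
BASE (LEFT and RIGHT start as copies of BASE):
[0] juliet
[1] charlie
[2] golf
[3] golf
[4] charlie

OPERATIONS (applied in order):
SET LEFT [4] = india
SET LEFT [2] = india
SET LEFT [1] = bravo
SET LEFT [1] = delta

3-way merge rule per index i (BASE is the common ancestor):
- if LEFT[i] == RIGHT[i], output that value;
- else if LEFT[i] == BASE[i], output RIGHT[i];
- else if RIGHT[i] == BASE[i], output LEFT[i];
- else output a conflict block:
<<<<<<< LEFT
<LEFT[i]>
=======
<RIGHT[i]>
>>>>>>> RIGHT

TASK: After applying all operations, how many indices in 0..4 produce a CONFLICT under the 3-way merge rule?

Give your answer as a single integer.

Final LEFT:  [juliet, delta, india, golf, india]
Final RIGHT: [juliet, charlie, golf, golf, charlie]
i=0: L=juliet R=juliet -> agree -> juliet
i=1: L=delta, R=charlie=BASE -> take LEFT -> delta
i=2: L=india, R=golf=BASE -> take LEFT -> india
i=3: L=golf R=golf -> agree -> golf
i=4: L=india, R=charlie=BASE -> take LEFT -> india
Conflict count: 0

Answer: 0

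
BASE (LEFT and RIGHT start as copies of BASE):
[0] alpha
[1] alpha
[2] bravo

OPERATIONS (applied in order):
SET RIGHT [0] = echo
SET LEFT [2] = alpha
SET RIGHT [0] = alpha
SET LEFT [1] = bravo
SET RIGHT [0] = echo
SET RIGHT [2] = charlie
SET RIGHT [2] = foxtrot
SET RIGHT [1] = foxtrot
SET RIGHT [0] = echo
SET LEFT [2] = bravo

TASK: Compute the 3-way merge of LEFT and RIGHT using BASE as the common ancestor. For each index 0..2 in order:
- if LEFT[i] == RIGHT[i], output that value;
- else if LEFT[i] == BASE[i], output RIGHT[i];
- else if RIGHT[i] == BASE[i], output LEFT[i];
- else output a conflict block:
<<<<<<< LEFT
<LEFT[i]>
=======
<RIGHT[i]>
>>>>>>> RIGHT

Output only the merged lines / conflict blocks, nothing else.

Final LEFT:  [alpha, bravo, bravo]
Final RIGHT: [echo, foxtrot, foxtrot]
i=0: L=alpha=BASE, R=echo -> take RIGHT -> echo
i=1: BASE=alpha L=bravo R=foxtrot all differ -> CONFLICT
i=2: L=bravo=BASE, R=foxtrot -> take RIGHT -> foxtrot

Answer: echo
<<<<<<< LEFT
bravo
=======
foxtrot
>>>>>>> RIGHT
foxtrot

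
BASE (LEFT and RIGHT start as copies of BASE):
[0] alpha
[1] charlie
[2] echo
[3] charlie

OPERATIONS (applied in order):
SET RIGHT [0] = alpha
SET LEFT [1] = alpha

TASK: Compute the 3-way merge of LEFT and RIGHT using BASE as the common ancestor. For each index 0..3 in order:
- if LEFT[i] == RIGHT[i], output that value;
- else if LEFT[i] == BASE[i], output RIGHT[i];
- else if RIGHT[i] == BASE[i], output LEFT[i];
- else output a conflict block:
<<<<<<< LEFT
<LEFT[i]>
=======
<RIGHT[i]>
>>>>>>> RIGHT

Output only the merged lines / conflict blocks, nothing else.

Final LEFT:  [alpha, alpha, echo, charlie]
Final RIGHT: [alpha, charlie, echo, charlie]
i=0: L=alpha R=alpha -> agree -> alpha
i=1: L=alpha, R=charlie=BASE -> take LEFT -> alpha
i=2: L=echo R=echo -> agree -> echo
i=3: L=charlie R=charlie -> agree -> charlie

Answer: alpha
alpha
echo
charlie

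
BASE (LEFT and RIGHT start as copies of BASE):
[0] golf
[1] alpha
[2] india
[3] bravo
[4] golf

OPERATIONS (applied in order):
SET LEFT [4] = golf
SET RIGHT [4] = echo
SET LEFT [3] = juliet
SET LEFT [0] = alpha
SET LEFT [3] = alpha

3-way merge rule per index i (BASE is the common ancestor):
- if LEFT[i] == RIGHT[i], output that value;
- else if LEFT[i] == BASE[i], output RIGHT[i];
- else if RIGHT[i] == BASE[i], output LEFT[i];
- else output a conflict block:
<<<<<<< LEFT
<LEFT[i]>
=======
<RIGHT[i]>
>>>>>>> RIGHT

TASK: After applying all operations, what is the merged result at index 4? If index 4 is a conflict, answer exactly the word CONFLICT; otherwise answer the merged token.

Answer: echo

Derivation:
Final LEFT:  [alpha, alpha, india, alpha, golf]
Final RIGHT: [golf, alpha, india, bravo, echo]
i=0: L=alpha, R=golf=BASE -> take LEFT -> alpha
i=1: L=alpha R=alpha -> agree -> alpha
i=2: L=india R=india -> agree -> india
i=3: L=alpha, R=bravo=BASE -> take LEFT -> alpha
i=4: L=golf=BASE, R=echo -> take RIGHT -> echo
Index 4 -> echo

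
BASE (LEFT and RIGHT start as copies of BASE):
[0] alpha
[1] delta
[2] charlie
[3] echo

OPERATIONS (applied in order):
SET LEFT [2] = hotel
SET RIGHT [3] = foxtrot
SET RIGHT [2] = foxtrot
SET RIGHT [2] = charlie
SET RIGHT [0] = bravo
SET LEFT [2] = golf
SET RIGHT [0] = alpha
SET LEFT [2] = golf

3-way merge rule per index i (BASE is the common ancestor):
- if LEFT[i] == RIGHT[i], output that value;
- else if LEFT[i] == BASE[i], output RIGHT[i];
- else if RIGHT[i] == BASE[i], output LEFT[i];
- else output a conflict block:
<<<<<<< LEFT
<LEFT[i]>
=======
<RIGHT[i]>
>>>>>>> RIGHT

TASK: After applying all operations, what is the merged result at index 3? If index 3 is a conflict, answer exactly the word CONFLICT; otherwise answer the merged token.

Answer: foxtrot

Derivation:
Final LEFT:  [alpha, delta, golf, echo]
Final RIGHT: [alpha, delta, charlie, foxtrot]
i=0: L=alpha R=alpha -> agree -> alpha
i=1: L=delta R=delta -> agree -> delta
i=2: L=golf, R=charlie=BASE -> take LEFT -> golf
i=3: L=echo=BASE, R=foxtrot -> take RIGHT -> foxtrot
Index 3 -> foxtrot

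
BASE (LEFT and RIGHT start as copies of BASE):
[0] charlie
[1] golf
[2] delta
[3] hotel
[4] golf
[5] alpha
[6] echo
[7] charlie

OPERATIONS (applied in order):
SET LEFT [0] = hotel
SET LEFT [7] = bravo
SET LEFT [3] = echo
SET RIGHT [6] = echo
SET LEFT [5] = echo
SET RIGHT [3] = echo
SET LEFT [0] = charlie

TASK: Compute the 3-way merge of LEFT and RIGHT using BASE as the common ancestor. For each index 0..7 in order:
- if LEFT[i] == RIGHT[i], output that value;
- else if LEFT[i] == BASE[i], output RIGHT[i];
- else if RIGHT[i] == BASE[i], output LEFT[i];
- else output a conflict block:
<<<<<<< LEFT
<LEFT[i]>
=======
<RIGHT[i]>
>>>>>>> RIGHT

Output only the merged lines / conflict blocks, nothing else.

Final LEFT:  [charlie, golf, delta, echo, golf, echo, echo, bravo]
Final RIGHT: [charlie, golf, delta, echo, golf, alpha, echo, charlie]
i=0: L=charlie R=charlie -> agree -> charlie
i=1: L=golf R=golf -> agree -> golf
i=2: L=delta R=delta -> agree -> delta
i=3: L=echo R=echo -> agree -> echo
i=4: L=golf R=golf -> agree -> golf
i=5: L=echo, R=alpha=BASE -> take LEFT -> echo
i=6: L=echo R=echo -> agree -> echo
i=7: L=bravo, R=charlie=BASE -> take LEFT -> bravo

Answer: charlie
golf
delta
echo
golf
echo
echo
bravo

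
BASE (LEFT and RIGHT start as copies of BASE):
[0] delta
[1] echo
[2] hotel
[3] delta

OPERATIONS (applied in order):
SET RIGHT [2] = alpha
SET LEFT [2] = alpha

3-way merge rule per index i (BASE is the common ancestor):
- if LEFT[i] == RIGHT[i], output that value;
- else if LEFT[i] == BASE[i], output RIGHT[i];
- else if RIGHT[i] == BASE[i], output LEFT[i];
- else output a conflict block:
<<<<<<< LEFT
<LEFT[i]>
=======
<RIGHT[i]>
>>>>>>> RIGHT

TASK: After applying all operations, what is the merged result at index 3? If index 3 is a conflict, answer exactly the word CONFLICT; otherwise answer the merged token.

Final LEFT:  [delta, echo, alpha, delta]
Final RIGHT: [delta, echo, alpha, delta]
i=0: L=delta R=delta -> agree -> delta
i=1: L=echo R=echo -> agree -> echo
i=2: L=alpha R=alpha -> agree -> alpha
i=3: L=delta R=delta -> agree -> delta
Index 3 -> delta

Answer: delta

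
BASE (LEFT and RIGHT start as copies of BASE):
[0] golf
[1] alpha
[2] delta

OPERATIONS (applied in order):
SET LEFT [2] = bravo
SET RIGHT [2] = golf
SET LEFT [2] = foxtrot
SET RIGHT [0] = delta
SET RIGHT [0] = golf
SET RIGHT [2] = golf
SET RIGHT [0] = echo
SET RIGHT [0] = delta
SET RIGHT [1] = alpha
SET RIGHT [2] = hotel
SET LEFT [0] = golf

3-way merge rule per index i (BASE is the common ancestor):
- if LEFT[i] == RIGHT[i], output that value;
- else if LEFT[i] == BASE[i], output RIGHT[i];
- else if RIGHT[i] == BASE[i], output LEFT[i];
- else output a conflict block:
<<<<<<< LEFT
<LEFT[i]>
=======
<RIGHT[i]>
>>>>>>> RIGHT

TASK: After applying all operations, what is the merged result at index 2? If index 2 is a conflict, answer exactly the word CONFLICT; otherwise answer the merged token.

Final LEFT:  [golf, alpha, foxtrot]
Final RIGHT: [delta, alpha, hotel]
i=0: L=golf=BASE, R=delta -> take RIGHT -> delta
i=1: L=alpha R=alpha -> agree -> alpha
i=2: BASE=delta L=foxtrot R=hotel all differ -> CONFLICT
Index 2 -> CONFLICT

Answer: CONFLICT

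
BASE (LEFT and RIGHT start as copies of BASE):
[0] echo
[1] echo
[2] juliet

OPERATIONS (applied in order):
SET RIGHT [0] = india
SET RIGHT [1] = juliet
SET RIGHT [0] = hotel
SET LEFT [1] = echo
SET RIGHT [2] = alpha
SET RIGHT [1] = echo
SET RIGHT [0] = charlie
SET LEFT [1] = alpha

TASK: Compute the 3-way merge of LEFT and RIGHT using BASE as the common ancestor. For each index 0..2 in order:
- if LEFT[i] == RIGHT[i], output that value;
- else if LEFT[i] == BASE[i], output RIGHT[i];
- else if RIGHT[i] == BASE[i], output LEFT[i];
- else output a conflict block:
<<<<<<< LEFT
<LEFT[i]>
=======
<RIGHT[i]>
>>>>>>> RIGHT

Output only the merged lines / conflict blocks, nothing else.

Final LEFT:  [echo, alpha, juliet]
Final RIGHT: [charlie, echo, alpha]
i=0: L=echo=BASE, R=charlie -> take RIGHT -> charlie
i=1: L=alpha, R=echo=BASE -> take LEFT -> alpha
i=2: L=juliet=BASE, R=alpha -> take RIGHT -> alpha

Answer: charlie
alpha
alpha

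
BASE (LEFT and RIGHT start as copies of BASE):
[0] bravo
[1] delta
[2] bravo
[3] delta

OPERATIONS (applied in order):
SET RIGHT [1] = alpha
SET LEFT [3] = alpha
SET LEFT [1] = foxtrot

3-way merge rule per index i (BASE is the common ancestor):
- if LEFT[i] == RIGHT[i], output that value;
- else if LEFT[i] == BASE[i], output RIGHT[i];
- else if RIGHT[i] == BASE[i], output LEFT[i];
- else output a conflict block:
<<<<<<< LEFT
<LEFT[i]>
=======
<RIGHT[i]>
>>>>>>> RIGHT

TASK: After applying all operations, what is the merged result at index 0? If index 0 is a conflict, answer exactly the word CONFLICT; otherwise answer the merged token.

Final LEFT:  [bravo, foxtrot, bravo, alpha]
Final RIGHT: [bravo, alpha, bravo, delta]
i=0: L=bravo R=bravo -> agree -> bravo
i=1: BASE=delta L=foxtrot R=alpha all differ -> CONFLICT
i=2: L=bravo R=bravo -> agree -> bravo
i=3: L=alpha, R=delta=BASE -> take LEFT -> alpha
Index 0 -> bravo

Answer: bravo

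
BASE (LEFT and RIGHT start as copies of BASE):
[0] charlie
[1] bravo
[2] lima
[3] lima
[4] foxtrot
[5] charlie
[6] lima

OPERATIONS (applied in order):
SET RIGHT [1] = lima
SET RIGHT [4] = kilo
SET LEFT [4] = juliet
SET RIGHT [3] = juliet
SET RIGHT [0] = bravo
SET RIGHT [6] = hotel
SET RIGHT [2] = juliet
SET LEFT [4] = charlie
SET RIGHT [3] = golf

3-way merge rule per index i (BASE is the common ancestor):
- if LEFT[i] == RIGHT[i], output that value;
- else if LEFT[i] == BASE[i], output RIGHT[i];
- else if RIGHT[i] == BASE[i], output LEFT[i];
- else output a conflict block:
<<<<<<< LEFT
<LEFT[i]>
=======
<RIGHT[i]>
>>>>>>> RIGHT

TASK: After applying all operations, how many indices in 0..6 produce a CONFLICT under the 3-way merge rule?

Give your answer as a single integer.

Final LEFT:  [charlie, bravo, lima, lima, charlie, charlie, lima]
Final RIGHT: [bravo, lima, juliet, golf, kilo, charlie, hotel]
i=0: L=charlie=BASE, R=bravo -> take RIGHT -> bravo
i=1: L=bravo=BASE, R=lima -> take RIGHT -> lima
i=2: L=lima=BASE, R=juliet -> take RIGHT -> juliet
i=3: L=lima=BASE, R=golf -> take RIGHT -> golf
i=4: BASE=foxtrot L=charlie R=kilo all differ -> CONFLICT
i=5: L=charlie R=charlie -> agree -> charlie
i=6: L=lima=BASE, R=hotel -> take RIGHT -> hotel
Conflict count: 1

Answer: 1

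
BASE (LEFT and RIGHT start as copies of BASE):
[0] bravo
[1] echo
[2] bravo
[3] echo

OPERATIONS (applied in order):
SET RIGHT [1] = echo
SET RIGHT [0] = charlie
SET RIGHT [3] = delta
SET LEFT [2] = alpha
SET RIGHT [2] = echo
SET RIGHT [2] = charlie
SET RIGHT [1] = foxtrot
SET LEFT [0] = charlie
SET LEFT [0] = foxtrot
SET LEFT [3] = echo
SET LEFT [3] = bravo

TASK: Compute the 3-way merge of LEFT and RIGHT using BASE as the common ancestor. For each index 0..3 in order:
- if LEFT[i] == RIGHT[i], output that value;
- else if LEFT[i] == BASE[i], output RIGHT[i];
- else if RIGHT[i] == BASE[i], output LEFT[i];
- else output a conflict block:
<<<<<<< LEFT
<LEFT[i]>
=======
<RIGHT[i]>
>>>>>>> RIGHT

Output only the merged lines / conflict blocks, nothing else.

Final LEFT:  [foxtrot, echo, alpha, bravo]
Final RIGHT: [charlie, foxtrot, charlie, delta]
i=0: BASE=bravo L=foxtrot R=charlie all differ -> CONFLICT
i=1: L=echo=BASE, R=foxtrot -> take RIGHT -> foxtrot
i=2: BASE=bravo L=alpha R=charlie all differ -> CONFLICT
i=3: BASE=echo L=bravo R=delta all differ -> CONFLICT

Answer: <<<<<<< LEFT
foxtrot
=======
charlie
>>>>>>> RIGHT
foxtrot
<<<<<<< LEFT
alpha
=======
charlie
>>>>>>> RIGHT
<<<<<<< LEFT
bravo
=======
delta
>>>>>>> RIGHT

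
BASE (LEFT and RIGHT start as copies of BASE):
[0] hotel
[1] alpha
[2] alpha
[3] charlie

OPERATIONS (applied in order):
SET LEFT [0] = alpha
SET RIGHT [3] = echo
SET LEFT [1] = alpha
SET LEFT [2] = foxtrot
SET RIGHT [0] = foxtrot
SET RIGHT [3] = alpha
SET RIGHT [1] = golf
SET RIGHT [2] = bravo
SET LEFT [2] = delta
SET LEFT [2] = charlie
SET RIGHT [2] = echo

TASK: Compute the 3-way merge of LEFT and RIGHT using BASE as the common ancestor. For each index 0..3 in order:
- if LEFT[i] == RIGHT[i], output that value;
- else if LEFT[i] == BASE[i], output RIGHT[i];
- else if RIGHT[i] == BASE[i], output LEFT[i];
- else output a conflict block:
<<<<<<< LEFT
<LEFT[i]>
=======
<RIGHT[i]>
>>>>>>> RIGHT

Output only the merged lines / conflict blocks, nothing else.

Answer: <<<<<<< LEFT
alpha
=======
foxtrot
>>>>>>> RIGHT
golf
<<<<<<< LEFT
charlie
=======
echo
>>>>>>> RIGHT
alpha

Derivation:
Final LEFT:  [alpha, alpha, charlie, charlie]
Final RIGHT: [foxtrot, golf, echo, alpha]
i=0: BASE=hotel L=alpha R=foxtrot all differ -> CONFLICT
i=1: L=alpha=BASE, R=golf -> take RIGHT -> golf
i=2: BASE=alpha L=charlie R=echo all differ -> CONFLICT
i=3: L=charlie=BASE, R=alpha -> take RIGHT -> alpha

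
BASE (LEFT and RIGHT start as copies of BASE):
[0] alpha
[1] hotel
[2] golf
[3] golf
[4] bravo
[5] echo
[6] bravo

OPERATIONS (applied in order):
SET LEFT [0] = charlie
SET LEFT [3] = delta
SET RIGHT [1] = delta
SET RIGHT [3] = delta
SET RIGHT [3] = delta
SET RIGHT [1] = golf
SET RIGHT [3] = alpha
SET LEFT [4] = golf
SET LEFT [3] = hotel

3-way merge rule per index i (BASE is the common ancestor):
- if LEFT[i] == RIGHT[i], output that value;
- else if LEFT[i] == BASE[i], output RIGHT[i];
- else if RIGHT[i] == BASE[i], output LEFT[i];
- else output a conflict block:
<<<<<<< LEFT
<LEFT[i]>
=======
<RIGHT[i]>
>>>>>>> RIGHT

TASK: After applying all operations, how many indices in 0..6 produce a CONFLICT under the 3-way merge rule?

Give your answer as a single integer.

Final LEFT:  [charlie, hotel, golf, hotel, golf, echo, bravo]
Final RIGHT: [alpha, golf, golf, alpha, bravo, echo, bravo]
i=0: L=charlie, R=alpha=BASE -> take LEFT -> charlie
i=1: L=hotel=BASE, R=golf -> take RIGHT -> golf
i=2: L=golf R=golf -> agree -> golf
i=3: BASE=golf L=hotel R=alpha all differ -> CONFLICT
i=4: L=golf, R=bravo=BASE -> take LEFT -> golf
i=5: L=echo R=echo -> agree -> echo
i=6: L=bravo R=bravo -> agree -> bravo
Conflict count: 1

Answer: 1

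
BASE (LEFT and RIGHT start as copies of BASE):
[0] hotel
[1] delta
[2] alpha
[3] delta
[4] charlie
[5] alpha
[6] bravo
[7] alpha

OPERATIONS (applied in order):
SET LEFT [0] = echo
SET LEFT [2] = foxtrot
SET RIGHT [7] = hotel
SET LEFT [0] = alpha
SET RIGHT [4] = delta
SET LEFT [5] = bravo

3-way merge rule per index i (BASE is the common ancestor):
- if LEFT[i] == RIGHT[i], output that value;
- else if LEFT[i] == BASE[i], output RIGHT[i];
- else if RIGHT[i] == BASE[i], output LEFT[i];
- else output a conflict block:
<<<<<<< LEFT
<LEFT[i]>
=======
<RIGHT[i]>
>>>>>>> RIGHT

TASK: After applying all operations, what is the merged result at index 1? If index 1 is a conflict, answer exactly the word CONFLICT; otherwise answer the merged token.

Final LEFT:  [alpha, delta, foxtrot, delta, charlie, bravo, bravo, alpha]
Final RIGHT: [hotel, delta, alpha, delta, delta, alpha, bravo, hotel]
i=0: L=alpha, R=hotel=BASE -> take LEFT -> alpha
i=1: L=delta R=delta -> agree -> delta
i=2: L=foxtrot, R=alpha=BASE -> take LEFT -> foxtrot
i=3: L=delta R=delta -> agree -> delta
i=4: L=charlie=BASE, R=delta -> take RIGHT -> delta
i=5: L=bravo, R=alpha=BASE -> take LEFT -> bravo
i=6: L=bravo R=bravo -> agree -> bravo
i=7: L=alpha=BASE, R=hotel -> take RIGHT -> hotel
Index 1 -> delta

Answer: delta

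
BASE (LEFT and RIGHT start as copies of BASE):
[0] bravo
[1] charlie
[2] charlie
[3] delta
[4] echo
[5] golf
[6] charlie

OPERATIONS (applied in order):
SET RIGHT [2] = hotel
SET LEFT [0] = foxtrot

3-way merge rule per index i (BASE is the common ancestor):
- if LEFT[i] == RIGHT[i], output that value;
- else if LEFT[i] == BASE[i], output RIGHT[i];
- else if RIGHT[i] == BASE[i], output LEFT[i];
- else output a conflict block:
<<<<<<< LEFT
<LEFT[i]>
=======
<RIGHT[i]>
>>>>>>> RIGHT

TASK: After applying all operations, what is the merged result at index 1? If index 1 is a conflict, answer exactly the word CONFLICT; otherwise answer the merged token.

Final LEFT:  [foxtrot, charlie, charlie, delta, echo, golf, charlie]
Final RIGHT: [bravo, charlie, hotel, delta, echo, golf, charlie]
i=0: L=foxtrot, R=bravo=BASE -> take LEFT -> foxtrot
i=1: L=charlie R=charlie -> agree -> charlie
i=2: L=charlie=BASE, R=hotel -> take RIGHT -> hotel
i=3: L=delta R=delta -> agree -> delta
i=4: L=echo R=echo -> agree -> echo
i=5: L=golf R=golf -> agree -> golf
i=6: L=charlie R=charlie -> agree -> charlie
Index 1 -> charlie

Answer: charlie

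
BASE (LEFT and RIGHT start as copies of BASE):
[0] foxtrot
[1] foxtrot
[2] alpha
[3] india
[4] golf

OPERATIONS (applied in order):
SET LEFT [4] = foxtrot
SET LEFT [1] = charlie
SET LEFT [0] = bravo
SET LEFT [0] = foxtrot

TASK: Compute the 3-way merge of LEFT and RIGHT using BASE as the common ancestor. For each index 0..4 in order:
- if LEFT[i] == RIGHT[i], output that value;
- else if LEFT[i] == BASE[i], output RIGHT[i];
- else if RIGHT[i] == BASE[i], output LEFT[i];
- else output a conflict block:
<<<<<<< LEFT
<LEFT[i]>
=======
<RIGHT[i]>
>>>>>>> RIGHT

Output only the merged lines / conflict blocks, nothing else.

Final LEFT:  [foxtrot, charlie, alpha, india, foxtrot]
Final RIGHT: [foxtrot, foxtrot, alpha, india, golf]
i=0: L=foxtrot R=foxtrot -> agree -> foxtrot
i=1: L=charlie, R=foxtrot=BASE -> take LEFT -> charlie
i=2: L=alpha R=alpha -> agree -> alpha
i=3: L=india R=india -> agree -> india
i=4: L=foxtrot, R=golf=BASE -> take LEFT -> foxtrot

Answer: foxtrot
charlie
alpha
india
foxtrot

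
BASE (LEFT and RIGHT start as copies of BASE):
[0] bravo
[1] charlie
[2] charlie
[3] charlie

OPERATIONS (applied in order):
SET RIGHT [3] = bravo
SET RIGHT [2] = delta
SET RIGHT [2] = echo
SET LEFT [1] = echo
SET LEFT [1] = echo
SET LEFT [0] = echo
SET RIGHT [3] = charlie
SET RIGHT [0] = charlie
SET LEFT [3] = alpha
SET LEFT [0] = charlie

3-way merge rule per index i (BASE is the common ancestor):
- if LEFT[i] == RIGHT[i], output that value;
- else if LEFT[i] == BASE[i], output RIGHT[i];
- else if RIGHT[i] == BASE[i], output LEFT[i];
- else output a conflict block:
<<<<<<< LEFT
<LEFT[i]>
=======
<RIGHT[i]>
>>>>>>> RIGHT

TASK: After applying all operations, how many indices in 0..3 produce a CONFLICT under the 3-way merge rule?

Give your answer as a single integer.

Final LEFT:  [charlie, echo, charlie, alpha]
Final RIGHT: [charlie, charlie, echo, charlie]
i=0: L=charlie R=charlie -> agree -> charlie
i=1: L=echo, R=charlie=BASE -> take LEFT -> echo
i=2: L=charlie=BASE, R=echo -> take RIGHT -> echo
i=3: L=alpha, R=charlie=BASE -> take LEFT -> alpha
Conflict count: 0

Answer: 0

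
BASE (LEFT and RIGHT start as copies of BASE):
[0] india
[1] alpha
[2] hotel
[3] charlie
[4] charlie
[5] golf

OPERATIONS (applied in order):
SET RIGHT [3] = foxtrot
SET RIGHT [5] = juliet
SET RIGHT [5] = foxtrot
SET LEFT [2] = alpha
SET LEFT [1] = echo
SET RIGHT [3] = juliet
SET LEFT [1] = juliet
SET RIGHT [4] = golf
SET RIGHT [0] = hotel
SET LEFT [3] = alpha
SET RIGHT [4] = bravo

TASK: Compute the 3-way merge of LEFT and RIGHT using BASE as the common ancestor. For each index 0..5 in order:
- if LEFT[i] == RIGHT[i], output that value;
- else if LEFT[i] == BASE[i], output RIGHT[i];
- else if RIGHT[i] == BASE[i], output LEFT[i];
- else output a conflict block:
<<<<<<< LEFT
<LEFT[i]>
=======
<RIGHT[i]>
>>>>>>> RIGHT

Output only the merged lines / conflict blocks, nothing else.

Answer: hotel
juliet
alpha
<<<<<<< LEFT
alpha
=======
juliet
>>>>>>> RIGHT
bravo
foxtrot

Derivation:
Final LEFT:  [india, juliet, alpha, alpha, charlie, golf]
Final RIGHT: [hotel, alpha, hotel, juliet, bravo, foxtrot]
i=0: L=india=BASE, R=hotel -> take RIGHT -> hotel
i=1: L=juliet, R=alpha=BASE -> take LEFT -> juliet
i=2: L=alpha, R=hotel=BASE -> take LEFT -> alpha
i=3: BASE=charlie L=alpha R=juliet all differ -> CONFLICT
i=4: L=charlie=BASE, R=bravo -> take RIGHT -> bravo
i=5: L=golf=BASE, R=foxtrot -> take RIGHT -> foxtrot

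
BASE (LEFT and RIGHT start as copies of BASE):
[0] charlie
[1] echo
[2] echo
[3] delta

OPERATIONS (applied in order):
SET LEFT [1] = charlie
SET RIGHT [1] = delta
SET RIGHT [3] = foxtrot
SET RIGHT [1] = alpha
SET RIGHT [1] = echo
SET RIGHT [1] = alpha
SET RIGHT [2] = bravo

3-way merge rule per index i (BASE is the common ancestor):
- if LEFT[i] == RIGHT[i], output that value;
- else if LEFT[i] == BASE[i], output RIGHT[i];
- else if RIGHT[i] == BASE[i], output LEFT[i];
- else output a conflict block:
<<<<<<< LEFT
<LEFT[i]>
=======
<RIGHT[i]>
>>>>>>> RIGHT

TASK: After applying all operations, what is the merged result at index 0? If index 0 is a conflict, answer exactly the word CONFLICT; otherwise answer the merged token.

Answer: charlie

Derivation:
Final LEFT:  [charlie, charlie, echo, delta]
Final RIGHT: [charlie, alpha, bravo, foxtrot]
i=0: L=charlie R=charlie -> agree -> charlie
i=1: BASE=echo L=charlie R=alpha all differ -> CONFLICT
i=2: L=echo=BASE, R=bravo -> take RIGHT -> bravo
i=3: L=delta=BASE, R=foxtrot -> take RIGHT -> foxtrot
Index 0 -> charlie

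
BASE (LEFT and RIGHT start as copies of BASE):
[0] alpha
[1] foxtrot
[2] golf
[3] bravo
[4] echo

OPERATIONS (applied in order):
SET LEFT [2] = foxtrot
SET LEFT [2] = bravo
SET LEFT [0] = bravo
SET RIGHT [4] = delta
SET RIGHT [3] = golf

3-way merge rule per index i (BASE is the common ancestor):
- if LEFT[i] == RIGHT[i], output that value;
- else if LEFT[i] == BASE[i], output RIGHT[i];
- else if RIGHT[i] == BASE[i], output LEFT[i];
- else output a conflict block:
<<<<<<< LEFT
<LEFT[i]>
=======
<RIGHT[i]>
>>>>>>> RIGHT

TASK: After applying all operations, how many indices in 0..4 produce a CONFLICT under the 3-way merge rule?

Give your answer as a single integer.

Answer: 0

Derivation:
Final LEFT:  [bravo, foxtrot, bravo, bravo, echo]
Final RIGHT: [alpha, foxtrot, golf, golf, delta]
i=0: L=bravo, R=alpha=BASE -> take LEFT -> bravo
i=1: L=foxtrot R=foxtrot -> agree -> foxtrot
i=2: L=bravo, R=golf=BASE -> take LEFT -> bravo
i=3: L=bravo=BASE, R=golf -> take RIGHT -> golf
i=4: L=echo=BASE, R=delta -> take RIGHT -> delta
Conflict count: 0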